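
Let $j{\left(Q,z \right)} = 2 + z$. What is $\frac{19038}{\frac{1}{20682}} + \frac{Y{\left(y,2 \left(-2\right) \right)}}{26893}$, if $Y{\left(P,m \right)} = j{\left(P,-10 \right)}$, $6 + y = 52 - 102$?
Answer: $\frac{10588955132980}{26893} \approx 3.9374 \cdot 10^{8}$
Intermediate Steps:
$y = -56$ ($y = -6 + \left(52 - 102\right) = -6 - 50 = -56$)
$Y{\left(P,m \right)} = -8$ ($Y{\left(P,m \right)} = 2 - 10 = -8$)
$\frac{19038}{\frac{1}{20682}} + \frac{Y{\left(y,2 \left(-2\right) \right)}}{26893} = \frac{19038}{\frac{1}{20682}} - \frac{8}{26893} = 19038 \frac{1}{\frac{1}{20682}} - \frac{8}{26893} = 19038 \cdot 20682 - \frac{8}{26893} = 393743916 - \frac{8}{26893} = \frac{10588955132980}{26893}$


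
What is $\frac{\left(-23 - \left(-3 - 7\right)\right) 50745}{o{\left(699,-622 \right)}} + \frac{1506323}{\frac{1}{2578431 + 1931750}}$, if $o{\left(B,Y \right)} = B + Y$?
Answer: $\frac{523121781173966}{77} \approx 6.7938 \cdot 10^{12}$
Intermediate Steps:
$\frac{\left(-23 - \left(-3 - 7\right)\right) 50745}{o{\left(699,-622 \right)}} + \frac{1506323}{\frac{1}{2578431 + 1931750}} = \frac{\left(-23 - \left(-3 - 7\right)\right) 50745}{699 - 622} + \frac{1506323}{\frac{1}{2578431 + 1931750}} = \frac{\left(-23 - -10\right) 50745}{77} + \frac{1506323}{\frac{1}{4510181}} = \left(-23 + 10\right) 50745 \cdot \frac{1}{77} + 1506323 \frac{1}{\frac{1}{4510181}} = \left(-13\right) 50745 \cdot \frac{1}{77} + 1506323 \cdot 4510181 = \left(-659685\right) \frac{1}{77} + 6793789374463 = - \frac{659685}{77} + 6793789374463 = \frac{523121781173966}{77}$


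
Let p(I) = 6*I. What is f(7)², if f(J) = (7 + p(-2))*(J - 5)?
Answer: 100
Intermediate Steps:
f(J) = 25 - 5*J (f(J) = (7 + 6*(-2))*(J - 5) = (7 - 12)*(-5 + J) = -5*(-5 + J) = 25 - 5*J)
f(7)² = (25 - 5*7)² = (25 - 35)² = (-10)² = 100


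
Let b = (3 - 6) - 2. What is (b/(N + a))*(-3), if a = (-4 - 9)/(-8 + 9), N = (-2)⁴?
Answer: 5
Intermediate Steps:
N = 16
b = -5 (b = -3 - 2 = -5)
a = -13 (a = -13/1 = -13*1 = -13)
(b/(N + a))*(-3) = -5/(16 - 13)*(-3) = -5/3*(-3) = 5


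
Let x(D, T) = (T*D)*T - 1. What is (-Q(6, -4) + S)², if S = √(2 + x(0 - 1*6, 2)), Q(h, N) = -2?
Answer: (2 + I*√23)² ≈ -19.0 + 19.183*I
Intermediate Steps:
x(D, T) = -1 + D*T² (x(D, T) = (D*T)*T - 1 = D*T² - 1 = -1 + D*T²)
S = I*√23 (S = √(2 + (-1 + (0 - 1*6)*2²)) = √(2 + (-1 + (0 - 6)*4)) = √(2 + (-1 - 6*4)) = √(2 + (-1 - 24)) = √(2 - 25) = √(-23) = I*√23 ≈ 4.7958*I)
(-Q(6, -4) + S)² = (-1*(-2) + I*√23)² = (2 + I*√23)²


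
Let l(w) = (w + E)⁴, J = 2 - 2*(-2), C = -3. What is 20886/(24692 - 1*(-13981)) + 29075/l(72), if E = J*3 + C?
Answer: 133075373969/246174103017 ≈ 0.54057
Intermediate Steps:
J = 6 (J = 2 + 4 = 6)
E = 15 (E = 6*3 - 3 = 18 - 3 = 15)
l(w) = (15 + w)⁴ (l(w) = (w + 15)⁴ = (15 + w)⁴)
20886/(24692 - 1*(-13981)) + 29075/l(72) = 20886/(24692 - 1*(-13981)) + 29075/((15 + 72)⁴) = 20886/(24692 + 13981) + 29075/(87⁴) = 20886/38673 + 29075/57289761 = 20886*(1/38673) + 29075*(1/57289761) = 6962/12891 + 29075/57289761 = 133075373969/246174103017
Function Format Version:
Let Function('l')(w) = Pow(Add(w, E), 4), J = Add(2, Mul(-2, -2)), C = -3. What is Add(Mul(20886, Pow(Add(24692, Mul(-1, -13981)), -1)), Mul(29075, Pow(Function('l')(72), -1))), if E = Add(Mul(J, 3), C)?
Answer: Rational(133075373969, 246174103017) ≈ 0.54057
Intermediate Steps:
J = 6 (J = Add(2, 4) = 6)
E = 15 (E = Add(Mul(6, 3), -3) = Add(18, -3) = 15)
Function('l')(w) = Pow(Add(15, w), 4) (Function('l')(w) = Pow(Add(w, 15), 4) = Pow(Add(15, w), 4))
Add(Mul(20886, Pow(Add(24692, Mul(-1, -13981)), -1)), Mul(29075, Pow(Function('l')(72), -1))) = Add(Mul(20886, Pow(Add(24692, Mul(-1, -13981)), -1)), Mul(29075, Pow(Pow(Add(15, 72), 4), -1))) = Add(Mul(20886, Pow(Add(24692, 13981), -1)), Mul(29075, Pow(Pow(87, 4), -1))) = Add(Mul(20886, Pow(38673, -1)), Mul(29075, Pow(57289761, -1))) = Add(Mul(20886, Rational(1, 38673)), Mul(29075, Rational(1, 57289761))) = Add(Rational(6962, 12891), Rational(29075, 57289761)) = Rational(133075373969, 246174103017)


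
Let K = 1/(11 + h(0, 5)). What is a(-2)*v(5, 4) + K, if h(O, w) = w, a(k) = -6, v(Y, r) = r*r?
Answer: -1535/16 ≈ -95.938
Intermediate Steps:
v(Y, r) = r²
K = 1/16 (K = 1/(11 + 5) = 1/16 ≈ 0.062500)
a(-2)*v(5, 4) + K = -6*4² + 1/16 = -6*16 + 1/16 = -96 + 1/16 = -1535/16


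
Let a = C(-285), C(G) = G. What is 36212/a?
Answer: -36212/285 ≈ -127.06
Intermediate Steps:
a = -285
36212/a = 36212/(-285) = 36212*(-1/285) = -36212/285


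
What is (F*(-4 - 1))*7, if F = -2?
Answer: 70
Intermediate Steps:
(F*(-4 - 1))*7 = -2*(-4 - 1)*7 = -2*(-5)*7 = 10*7 = 70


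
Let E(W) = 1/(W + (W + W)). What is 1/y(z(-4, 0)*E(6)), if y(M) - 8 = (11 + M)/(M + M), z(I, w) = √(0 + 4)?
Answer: 1/58 ≈ 0.017241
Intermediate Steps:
z(I, w) = 2 (z(I, w) = √4 = 2)
E(W) = 1/(3*W) (E(W) = 1/(W + 2*W) = 1/(3*W))
y(M) = 8 + (11 + M)/(2*M) (y(M) = 8 + (11 + M)/(M + M) = 8 + (11 + M)/((2*M)) = 8 + (11 + M)*(1/(2*M)) = 8 + (11 + M)/(2*M))
1/y(z(-4, 0)*E(6)) = 1/((11 + 17*(2*((⅓)/6)))/(2*((2*((⅓)/6))))) = 1/((11 + 17*(2*((⅓)*(⅙))))/(2*((2*((⅓)*(⅙)))))) = 1/((11 + 17*(2*(1/18)))/(2*((2*(1/18))))) = 1/((11 + 17*(⅑))/(2*(⅑))) = 1/((½)*9*(11 + 17/9)) = 1/((½)*9*(116/9)) = 1/58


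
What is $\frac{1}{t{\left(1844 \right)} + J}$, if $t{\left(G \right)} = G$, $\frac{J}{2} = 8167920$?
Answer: $\frac{1}{16337684} \approx 6.1208 \cdot 10^{-8}$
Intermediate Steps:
$J = 16335840$ ($J = 2 \cdot 8167920 = 16335840$)
$\frac{1}{t{\left(1844 \right)} + J} = \frac{1}{1844 + 16335840} = \frac{1}{16337684}$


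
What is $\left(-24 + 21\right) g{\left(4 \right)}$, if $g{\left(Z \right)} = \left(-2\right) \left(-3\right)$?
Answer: $-18$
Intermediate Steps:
$g{\left(Z \right)} = 6$
$\left(-24 + 21\right) g{\left(4 \right)} = \left(-24 + 21\right) 6 = \left(-3\right) 6 = -18$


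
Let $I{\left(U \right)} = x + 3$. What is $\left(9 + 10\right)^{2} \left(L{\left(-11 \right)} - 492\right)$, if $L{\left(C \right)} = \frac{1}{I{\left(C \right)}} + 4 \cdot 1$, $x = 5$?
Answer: $- \frac{1408983}{8} \approx -1.7612 \cdot 10^{5}$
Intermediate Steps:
$I{\left(U \right)} = 8$ ($I{\left(U \right)} = 5 + 3 = 8$)
$L{\left(C \right)} = \frac{33}{8}$ ($L{\left(C \right)} = \frac{1}{8} + 4 \cdot 1 = \frac{1}{8} + 4 = \frac{33}{8}$)
$\left(9 + 10\right)^{2} \left(L{\left(-11 \right)} - 492\right) = \left(9 + 10\right)^{2} \left(\frac{33}{8} - 492\right) = 19^{2} \left(- \frac{3903}{8}\right) = 361 \left(- \frac{3903}{8}\right) = - \frac{1408983}{8}$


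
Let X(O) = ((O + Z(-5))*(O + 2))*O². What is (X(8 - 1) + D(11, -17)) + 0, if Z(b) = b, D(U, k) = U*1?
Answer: 893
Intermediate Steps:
D(U, k) = U
X(O) = O²*(-5 + O)*(2 + O) (X(O) = ((O - 5)*(O + 2))*O² = ((-5 + O)*(2 + O))*O² = O²*(-5 + O)*(2 + O))
(X(8 - 1) + D(11, -17)) + 0 = ((8 - 1)²*(-10 + (8 - 1)² - 3*(8 - 1)) + 11) + 0 = (7²*(-10 + 7² - 3*7) + 11) + 0 = (49*(-10 + 49 - 21) + 11) + 0 = (49*18 + 11) + 0 = (882 + 11) + 0 = 893 + 0 = 893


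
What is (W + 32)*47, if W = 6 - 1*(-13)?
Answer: 2397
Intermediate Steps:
W = 19 (W = 6 + 13 = 19)
(W + 32)*47 = (19 + 32)*47 = 51*47 = 2397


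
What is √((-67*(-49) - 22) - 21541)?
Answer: 2*I*√4570 ≈ 135.2*I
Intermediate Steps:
√((-67*(-49) - 22) - 21541) = √((3283 - 22) - 21541) = √(3261 - 21541) = √(-18280) = 2*I*√4570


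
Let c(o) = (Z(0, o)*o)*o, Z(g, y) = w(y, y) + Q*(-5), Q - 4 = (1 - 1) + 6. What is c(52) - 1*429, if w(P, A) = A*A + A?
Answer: 7316595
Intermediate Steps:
w(P, A) = A + A² (w(P, A) = A² + A = A + A²)
Q = 10 (Q = 4 + ((1 - 1) + 6) = 4 + (0 + 6) = 4 + 6 = 10)
Z(g, y) = -50 + y*(1 + y) (Z(g, y) = y*(1 + y) + 10*(-5) = y*(1 + y) - 50 = -50 + y*(1 + y))
c(o) = o²*(-50 + o*(1 + o)) (c(o) = ((-50 + o*(1 + o))*o)*o = (o*(-50 + o*(1 + o)))*o = o²*(-50 + o*(1 + o)))
c(52) - 1*429 = 52²*(-50 + 52*(1 + 52)) - 1*429 = 2704*(-50 + 52*53) - 429 = 2704*(-50 + 2756) - 429 = 2704*2706 - 429 = 7317024 - 429 = 7316595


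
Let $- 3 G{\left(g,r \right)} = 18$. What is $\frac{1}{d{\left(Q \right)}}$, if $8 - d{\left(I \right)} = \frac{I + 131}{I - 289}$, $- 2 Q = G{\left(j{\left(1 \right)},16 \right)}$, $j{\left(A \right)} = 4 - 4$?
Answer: $\frac{143}{1211} \approx 0.11808$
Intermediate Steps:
$j{\left(A \right)} = 0$ ($j{\left(A \right)} = 4 - 4 = 0$)
$G{\left(g,r \right)} = -6$ ($G{\left(g,r \right)} = \left(- \frac{1}{3}\right) 18 = -6$)
$Q = 3$ ($Q = \left(- \frac{1}{2}\right) \left(-6\right) = 3$)
$d{\left(I \right)} = 8 - \frac{131 + I}{-289 + I}$ ($d{\left(I \right)} = 8 - \frac{I + 131}{I - 289} = 8 - \frac{131 + I}{-289 + I}$)
$\frac{1}{d{\left(Q \right)}} = \frac{1}{7 \frac{1}{-289 + 3} \left(-349 + 3\right)} = \frac{1}{7 \frac{1}{-286} \left(-346\right)} = \frac{1}{7 \left(- \frac{1}{286}\right) \left(-346\right)} = \frac{1}{\frac{1211}{143}} = \frac{143}{1211}$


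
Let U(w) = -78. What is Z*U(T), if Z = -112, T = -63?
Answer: 8736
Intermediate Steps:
Z*U(T) = -112*(-78) = 8736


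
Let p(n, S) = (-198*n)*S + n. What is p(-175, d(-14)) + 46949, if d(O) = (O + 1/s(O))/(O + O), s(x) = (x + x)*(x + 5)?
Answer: 3589269/56 ≈ 64094.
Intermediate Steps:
s(x) = 2*x*(5 + x) (s(x) = (2*x)*(5 + x) = 2*x*(5 + x))
d(O) = (O + 1/(2*O*(5 + O)))/(2*O) (d(O) = (O + 1/(2*O*(5 + O)))/(O + O) = (O + 1/(2*O*(5 + O)))/((2*O)) = (O + 1/(2*O*(5 + O)))*(1/(2*O)) = (O + 1/(2*O*(5 + O)))/(2*O))
p(n, S) = n - 198*S*n (p(n, S) = -198*S*n + n = n - 198*S*n)
p(-175, d(-14)) + 46949 = -175*(1 - 99*(1 + 2*(-14)²*(5 - 14))/(2*(-14)²*(5 - 14))) + 46949 = -175*(1 - 99*(1 + 2*196*(-9))/(2*196*(-9))) + 46949 = -175*(1 - 99*(-1)*(1 - 3528)/(2*196*9)) + 46949 = -175*(1 - 99*(-1)*(-3527)/(2*196*9)) + 46949 = -175*(1 - 198*3527/7056) + 46949 = -175*(1 - 38797/392) + 46949 = -175*(-38405/392) + 46949 = 960125/56 + 46949 = 3589269/56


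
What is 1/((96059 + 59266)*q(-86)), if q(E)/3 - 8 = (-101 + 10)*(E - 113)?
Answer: 1/8442069075 ≈ 1.1845e-10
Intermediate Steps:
q(E) = 30873 - 273*E (q(E) = 24 + 3*((-101 + 10)*(E - 113)) = 24 + 3*(-91*(-113 + E)) = 24 + 3*(10283 - 91*E) = 24 + (30849 - 273*E) = 30873 - 273*E)
1/((96059 + 59266)*q(-86)) = 1/((96059 + 59266)*(30873 - 273*(-86))) = 1/(155325*(30873 + 23478)) = (1/155325)/54351 = (1/155325)*(1/54351) = 1/8442069075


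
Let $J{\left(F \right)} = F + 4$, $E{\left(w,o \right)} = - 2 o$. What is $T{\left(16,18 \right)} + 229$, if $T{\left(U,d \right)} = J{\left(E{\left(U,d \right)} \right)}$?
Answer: $197$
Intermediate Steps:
$J{\left(F \right)} = 4 + F$
$T{\left(U,d \right)} = 4 - 2 d$
$T{\left(16,18 \right)} + 229 = \left(4 - 36\right) + 229 = -32 + 229 = 197$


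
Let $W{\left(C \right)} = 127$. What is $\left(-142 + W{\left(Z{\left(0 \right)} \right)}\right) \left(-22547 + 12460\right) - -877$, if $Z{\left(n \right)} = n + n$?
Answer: $152182$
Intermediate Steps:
$Z{\left(n \right)} = 2 n$
$\left(-142 + W{\left(Z{\left(0 \right)} \right)}\right) \left(-22547 + 12460\right) - -877 = \left(-142 + 127\right) \left(-22547 + 12460\right) - -877 = \left(-15\right) \left(-10087\right) + 877 = 151305 + 877 = 152182$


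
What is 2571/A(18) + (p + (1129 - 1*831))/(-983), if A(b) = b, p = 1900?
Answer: 829243/5898 ≈ 140.60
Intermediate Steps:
2571/A(18) + (p + (1129 - 1*831))/(-983) = 2571/18 + (1900 + (1129 - 1*831))/(-983) = 2571*(1/18) + (1900 + (1129 - 831))*(-1/983) = 857/6 + (1900 + 298)*(-1/983) = 857/6 + 2198*(-1/983) = 857/6 - 2198/983 = 829243/5898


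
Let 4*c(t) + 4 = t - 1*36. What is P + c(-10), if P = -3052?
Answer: -6129/2 ≈ -3064.5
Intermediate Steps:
c(t) = -10 + t/4 (c(t) = -1 + (t - 1*36)/4 = -1 + (t - 36)/4 = -1 + (-36 + t)/4 = -1 + (-9 + t/4) = -10 + t/4)
P + c(-10) = -3052 + (-10 + (¼)*(-10)) = -3052 + (-10 - 5/2) = -3052 - 25/2 = -6129/2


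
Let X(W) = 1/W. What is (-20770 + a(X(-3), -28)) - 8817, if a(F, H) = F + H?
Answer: -88846/3 ≈ -29615.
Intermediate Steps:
(-20770 + a(X(-3), -28)) - 8817 = (-20770 + (1/(-3) - 28)) - 8817 = (-20770 + (-⅓ - 28)) - 8817 = (-20770 - 85/3) - 8817 = -62395/3 - 8817 = -88846/3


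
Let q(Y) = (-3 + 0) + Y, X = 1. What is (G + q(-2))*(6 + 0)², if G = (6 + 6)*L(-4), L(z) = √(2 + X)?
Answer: -180 + 432*√3 ≈ 568.25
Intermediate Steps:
L(z) = √3 (L(z) = √(2 + 1) = √3)
G = 12*√3 (G = (6 + 6)*√3 = 12*√3 ≈ 20.785)
q(Y) = -3 + Y
(G + q(-2))*(6 + 0)² = (12*√3 + (-3 - 2))*(6 + 0)² = (12*√3 - 5)*6² = (-5 + 12*√3)*36 = -180 + 432*√3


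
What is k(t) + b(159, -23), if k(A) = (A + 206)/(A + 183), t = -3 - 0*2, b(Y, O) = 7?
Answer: 1463/180 ≈ 8.1278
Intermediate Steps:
t = -3 (t = -3 - 4*0 = -3 + 0 = -3)
k(A) = (206 + A)/(183 + A)
k(t) + b(159, -23) = (206 - 3)/(183 - 3) + 7 = 203/180 + 7 = 1463/180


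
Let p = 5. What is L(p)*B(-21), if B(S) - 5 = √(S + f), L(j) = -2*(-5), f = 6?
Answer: 50 + 10*I*√15 ≈ 50.0 + 38.73*I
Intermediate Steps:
L(j) = 10
B(S) = 5 + √(6 + S) (B(S) = 5 + √(S + 6) = 5 + √(6 + S))
L(p)*B(-21) = 10*(5 + √(6 - 21)) = 10*(5 + √(-15)) = 10*(5 + I*√15) = 50 + 10*I*√15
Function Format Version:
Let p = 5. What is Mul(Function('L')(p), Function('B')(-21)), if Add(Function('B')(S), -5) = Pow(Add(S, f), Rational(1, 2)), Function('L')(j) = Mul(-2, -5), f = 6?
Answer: Add(50, Mul(10, I, Pow(15, Rational(1, 2)))) ≈ Add(50.000, Mul(38.730, I))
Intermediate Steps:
Function('L')(j) = 10
Function('B')(S) = Add(5, Pow(Add(6, S), Rational(1, 2))) (Function('B')(S) = Add(5, Pow(Add(S, 6), Rational(1, 2))) = Add(5, Pow(Add(6, S), Rational(1, 2))))
Mul(Function('L')(p), Function('B')(-21)) = Mul(10, Add(5, Pow(Add(6, -21), Rational(1, 2)))) = Mul(10, Add(5, Pow(-15, Rational(1, 2)))) = Mul(10, Add(5, Mul(I, Pow(15, Rational(1, 2))))) = Add(50, Mul(10, I, Pow(15, Rational(1, 2))))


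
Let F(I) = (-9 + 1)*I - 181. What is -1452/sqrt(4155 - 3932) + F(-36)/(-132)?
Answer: -107/132 - 1452*sqrt(223)/223 ≈ -98.044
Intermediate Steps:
F(I) = -181 - 8*I (F(I) = -8*I - 181 = -181 - 8*I)
-1452/sqrt(4155 - 3932) + F(-36)/(-132) = -1452/sqrt(4155 - 3932) + (-181 - 8*(-36))/(-132) = -1452*sqrt(223)/223 + (-181 + 288)*(-1/132) = -1452*sqrt(223)/223 + 107*(-1/132) = -1452*sqrt(223)/223 - 107/132 = -107/132 - 1452*sqrt(223)/223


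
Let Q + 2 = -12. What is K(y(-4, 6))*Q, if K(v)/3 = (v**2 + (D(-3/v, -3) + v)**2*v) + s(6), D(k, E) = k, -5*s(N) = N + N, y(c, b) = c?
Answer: 12033/10 ≈ 1203.3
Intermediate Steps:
s(N) = -2*N/5 (s(N) = -(N + N)/5 = -2*N/5)
Q = -14 (Q = -2 - 12 = -14)
K(v) = -36/5 + 3*v**2 + 3*v*(v - 3/v)**2 (K(v) = 3*((v**2 + (-3/v + v)**2*v) - 2/5*6) = 3*((v**2 + (v - 3/v)**2*v) - 12/5) = 3*((v**2 + v*(v - 3/v)**2) - 12/5) = 3*(-12/5 + v**2 + v*(v - 3/v)**2) = -36/5 + 3*v**2 + 3*v*(v - 3/v)**2)
K(y(-4, 6))*Q = (-36/5 + 3*(-4)**2 + 3*(-3 + (-4)**2)**2/(-4))*(-14) = (-36/5 + 3*16 + 3*(-1/4)*(-3 + 16)**2)*(-14) = (-36/5 + 48 + 3*(-1/4)*13**2)*(-14) = (-36/5 + 48 + 3*(-1/4)*169)*(-14) = (-36/5 + 48 - 507/4)*(-14) = -1719/20*(-14) = 12033/10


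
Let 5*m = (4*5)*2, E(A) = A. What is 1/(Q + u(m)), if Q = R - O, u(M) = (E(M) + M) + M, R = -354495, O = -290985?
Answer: -1/63486 ≈ -1.5752e-5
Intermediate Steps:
m = 8 (m = ((4*5)*2)/5 = (20*2)/5 = (⅕)*40 = 8)
u(M) = 3*M (u(M) = (M + M) + M = 2*M + M = 3*M)
Q = -63510 (Q = -354495 - 1*(-290985) = -354495 + 290985 = -63510)
1/(Q + u(m)) = 1/(-63510 + 3*8) = 1/(-63510 + 24) = 1/(-63486) = -1/63486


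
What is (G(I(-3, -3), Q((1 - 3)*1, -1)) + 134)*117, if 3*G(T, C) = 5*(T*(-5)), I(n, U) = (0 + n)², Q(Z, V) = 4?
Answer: 6903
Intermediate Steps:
I(n, U) = n²
G(T, C) = -25*T/3 (G(T, C) = (5*(T*(-5)))/3 = (5*(-5*T))/3 = (-25*T)/3 = -25*T/3)
(G(I(-3, -3), Q((1 - 3)*1, -1)) + 134)*117 = (-25/3*(-3)² + 134)*117 = (-25/3*9 + 134)*117 = (-75 + 134)*117 = 59*117 = 6903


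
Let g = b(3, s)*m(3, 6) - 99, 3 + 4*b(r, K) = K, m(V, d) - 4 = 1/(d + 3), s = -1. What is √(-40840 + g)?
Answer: 2*I*√92122/3 ≈ 202.34*I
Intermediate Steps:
m(V, d) = 4 + 1/(3 + d) (m(V, d) = 4 + 1/(d + 3) = 4 + 1/(3 + d))
b(r, K) = -¾ + K/4
g = -928/9 (g = (-¾ + (¼)*(-1))*((13 + 4*6)/(3 + 6)) - 99 = (-¾ - ¼)*((13 + 24)/9) - 99 = -37/9 - 99 = -928/9 ≈ -103.11)
√(-40840 + g) = √(-40840 - 928/9) = √(-368488/9) = 2*I*√92122/3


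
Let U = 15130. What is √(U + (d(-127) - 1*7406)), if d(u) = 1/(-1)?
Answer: √7723 ≈ 87.881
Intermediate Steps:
d(u) = -1
√(U + (d(-127) - 1*7406)) = √(15130 + (-1 - 1*7406)) = √(15130 + (-1 - 7406)) = √(15130 - 7407) = √7723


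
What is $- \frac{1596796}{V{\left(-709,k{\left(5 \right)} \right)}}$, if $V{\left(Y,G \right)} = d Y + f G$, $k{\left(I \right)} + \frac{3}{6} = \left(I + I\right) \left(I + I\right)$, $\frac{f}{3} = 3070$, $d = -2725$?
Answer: $- \frac{399199}{712105} \approx -0.56059$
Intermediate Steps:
$f = 9210$ ($f = 3 \cdot 3070 = 9210$)
$k{\left(I \right)} = - \frac{1}{2} + 4 I^{2}$ ($k{\left(I \right)} = - \frac{1}{2} + \left(I + I\right) \left(I + I\right) = - \frac{1}{2} + 2 I 2 I = - \frac{1}{2} + 4 I^{2}$)
$V{\left(Y,G \right)} = - 2725 Y + 9210 G$
$- \frac{1596796}{V{\left(-709,k{\left(5 \right)} \right)}} = - \frac{1596796}{\left(-2725\right) \left(-709\right) + 9210 \left(- \frac{1}{2} + 4 \cdot 5^{2}\right)} = - \frac{1596796}{1932025 + 9210 \left(- \frac{1}{2} + 4 \cdot 25\right)} = - \frac{1596796}{1932025 + 9210 \left(- \frac{1}{2} + 100\right)} = - \frac{1596796}{1932025 + 9210 \cdot \frac{199}{2}} = - \frac{1596796}{1932025 + 916395} = - \frac{1596796}{2848420} = \left(-1596796\right) \frac{1}{2848420} = - \frac{399199}{712105}$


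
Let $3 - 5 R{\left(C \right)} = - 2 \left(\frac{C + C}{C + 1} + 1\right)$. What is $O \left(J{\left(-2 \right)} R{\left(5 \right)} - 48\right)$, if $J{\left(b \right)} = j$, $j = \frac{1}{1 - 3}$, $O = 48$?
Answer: $-2344$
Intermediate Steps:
$R{\left(C \right)} = 1 + \frac{4 C}{5 \left(1 + C\right)}$ ($R{\left(C \right)} = \frac{3}{5} - \frac{\left(-2\right) \left(\frac{C + C}{C + 1} + 1\right)}{5} = \frac{3}{5} - \frac{\left(-2\right) \left(\frac{2 C}{1 + C} + 1\right)}{5} = \frac{3}{5} - \frac{\left(-2\right) \left(1 + \frac{2 C}{1 + C}\right)}{5} = \frac{3}{5} - \frac{-2 - \frac{4 C}{1 + C}}{5} = \frac{3}{5} + \left(\frac{2}{5} + \frac{4 C}{5 \left(1 + C\right)}\right) = 1 + \frac{4 C}{5 \left(1 + C\right)}$)
$j = - \frac{1}{2}$ ($j = \frac{1}{-2} = - \frac{1}{2} \approx -0.5$)
$J{\left(b \right)} = - \frac{1}{2}$
$O \left(J{\left(-2 \right)} R{\left(5 \right)} - 48\right) = 48 \left(- \frac{\frac{1}{5} \frac{1}{1 + 5} \left(5 + 9 \cdot 5\right)}{2} - 48\right) = 48 \left(- \frac{\frac{1}{5} \cdot \frac{1}{6} \left(5 + 45\right)}{2} - 48\right) = 48 \left(- \frac{\frac{1}{5} \cdot \frac{1}{6} \cdot 50}{2} - 48\right) = 48 \left(\left(- \frac{1}{2}\right) \frac{5}{3} - 48\right) = 48 \left(- \frac{5}{6} - 48\right) = 48 \left(- \frac{293}{6}\right) = -2344$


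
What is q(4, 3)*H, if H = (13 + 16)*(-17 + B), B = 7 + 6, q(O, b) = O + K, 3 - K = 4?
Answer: -348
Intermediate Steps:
K = -1 (K = 3 - 1*4 = 3 - 4 = -1)
q(O, b) = -1 + O (q(O, b) = O - 1 = -1 + O)
B = 13
H = -116 (H = (13 + 16)*(-17 + 13) = 29*(-4) = -116)
q(4, 3)*H = (-1 + 4)*(-116) = 3*(-116) = -348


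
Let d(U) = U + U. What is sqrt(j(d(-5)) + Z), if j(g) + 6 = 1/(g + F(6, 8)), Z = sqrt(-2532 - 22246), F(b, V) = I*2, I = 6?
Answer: sqrt(-22 + 4*I*sqrt(24778))/2 ≈ 8.718 + 9.0279*I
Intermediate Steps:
d(U) = 2*U
F(b, V) = 12 (F(b, V) = 6*2 = 12)
Z = I*sqrt(24778) (Z = sqrt(-24778) = I*sqrt(24778) ≈ 157.41*I)
j(g) = -6 + 1/(12 + g) (j(g) = -6 + 1/(g + 12) = -6 + 1/(12 + g))
sqrt(j(d(-5)) + Z) = sqrt((-71 - 12*(-5))/(12 + 2*(-5)) + I*sqrt(24778)) = sqrt((-71 - 6*(-10))/(12 - 10) + I*sqrt(24778)) = sqrt((-71 + 60)/2 + I*sqrt(24778)) = sqrt((1/2)*(-11) + I*sqrt(24778)) = sqrt(-11/2 + I*sqrt(24778))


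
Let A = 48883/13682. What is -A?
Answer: -48883/13682 ≈ -3.5728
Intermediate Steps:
A = 48883/13682 (A = 48883*(1/13682) = 48883/13682 ≈ 3.5728)
-A = -1*48883/13682 = -48883/13682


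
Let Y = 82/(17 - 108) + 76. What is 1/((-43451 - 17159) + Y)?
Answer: -91/5508676 ≈ -1.6519e-5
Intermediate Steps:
Y = 6834/91 (Y = 82/(-91) + 76 = -1/91*82 + 76 = -82/91 + 76 = 6834/91 ≈ 75.099)
1/((-43451 - 17159) + Y) = 1/((-43451 - 17159) + 6834/91) = 1/(-60610 + 6834/91) = 1/(-5508676/91) = -91/5508676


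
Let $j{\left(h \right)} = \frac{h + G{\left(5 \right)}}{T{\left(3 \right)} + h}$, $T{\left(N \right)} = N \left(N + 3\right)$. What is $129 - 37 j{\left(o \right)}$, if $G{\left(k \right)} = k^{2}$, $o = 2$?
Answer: $\frac{1581}{20} \approx 79.05$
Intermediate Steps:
$T{\left(N \right)} = N \left(3 + N\right)$
$j{\left(h \right)} = \frac{25 + h}{18 + h}$ ($j{\left(h \right)} = \frac{h + 5^{2}}{3 \left(3 + 3\right) + h} = \frac{h + 25}{3 \cdot 6 + h} = \frac{25 + h}{18 + h}$)
$129 - 37 j{\left(o \right)} = 129 - 37 \frac{25 + 2}{18 + 2} = 129 - 37 \cdot \frac{1}{20} \cdot 27 = 129 - \frac{999}{20} = \frac{1581}{20}$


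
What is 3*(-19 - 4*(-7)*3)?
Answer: 195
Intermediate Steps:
3*(-19 - 4*(-7)*3) = 3*(-19 + 28*3) = 3*(-19 + 84) = 3*65 = 195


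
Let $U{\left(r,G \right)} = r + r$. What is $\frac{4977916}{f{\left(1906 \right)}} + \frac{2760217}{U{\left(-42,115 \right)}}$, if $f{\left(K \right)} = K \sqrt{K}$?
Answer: $- \frac{2760217}{84} + \frac{1244479 \sqrt{1906}}{908209} \approx -32800.0$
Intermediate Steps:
$f{\left(K \right)} = K^{\frac{3}{2}}$
$U{\left(r,G \right)} = 2 r$
$\frac{4977916}{f{\left(1906 \right)}} + \frac{2760217}{U{\left(-42,115 \right)}} = \frac{4977916}{1906^{\frac{3}{2}}} + \frac{2760217}{2 \left(-42\right)} = \frac{4977916}{1906 \sqrt{1906}} + \frac{2760217}{-84} = 4977916 \frac{\sqrt{1906}}{3632836} + 2760217 \left(- \frac{1}{84}\right) = \frac{1244479 \sqrt{1906}}{908209} - \frac{2760217}{84} = - \frac{2760217}{84} + \frac{1244479 \sqrt{1906}}{908209}$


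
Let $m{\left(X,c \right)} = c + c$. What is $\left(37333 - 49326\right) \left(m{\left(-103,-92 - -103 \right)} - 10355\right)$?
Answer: $123923669$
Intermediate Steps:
$m{\left(X,c \right)} = 2 c$
$\left(37333 - 49326\right) \left(m{\left(-103,-92 - -103 \right)} - 10355\right) = \left(37333 - 49326\right) \left(2 \left(-92 - -103\right) - 10355\right) = - 11993 \left(2 \left(-92 + 103\right) - 10355\right) = - 11993 \left(2 \cdot 11 - 10355\right) = - 11993 \left(22 - 10355\right) = \left(-11993\right) \left(-10333\right) = 123923669$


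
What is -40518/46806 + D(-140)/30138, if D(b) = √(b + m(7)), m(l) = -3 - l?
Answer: -6753/7801 + 5*I*√6/30138 ≈ -0.86566 + 0.00040638*I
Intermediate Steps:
D(b) = √(-10 + b) (D(b) = √(b + (-3 - 1*7)) = √(b + (-3 - 7)) = √(b - 10) = √(-10 + b))
-40518/46806 + D(-140)/30138 = -40518/46806 + √(-10 - 140)/30138 = -40518*1/46806 + √(-150)*(1/30138) = -6753/7801 + (5*I*√6)*(1/30138) = -6753/7801 + 5*I*√6/30138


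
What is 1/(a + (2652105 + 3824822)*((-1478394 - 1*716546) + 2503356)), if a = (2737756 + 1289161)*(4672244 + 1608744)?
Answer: 1/27290605271628 ≈ 3.6643e-14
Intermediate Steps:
a = 25293017353996 (a = 4026917*6280988 = 25293017353996)
1/(a + (2652105 + 3824822)*((-1478394 - 1*716546) + 2503356)) = 1/(25293017353996 + (2652105 + 3824822)*((-1478394 - 1*716546) + 2503356)) = 1/(25293017353996 + 6476927*((-1478394 - 716546) + 2503356)) = 1/(25293017353996 + 6476927*(-2194940 + 2503356)) = 1/(25293017353996 + 6476927*308416) = 1/(25293017353996 + 1997587917632) = 1/27290605271628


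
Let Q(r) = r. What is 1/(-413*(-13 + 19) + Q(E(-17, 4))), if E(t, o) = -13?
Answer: -1/2491 ≈ -0.00040145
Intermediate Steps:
1/(-413*(-13 + 19) + Q(E(-17, 4))) = 1/(-413*(-13 + 19) - 13) = 1/(-413*6 - 13) = 1/(-2478 - 13) = 1/(-2491) = -1/2491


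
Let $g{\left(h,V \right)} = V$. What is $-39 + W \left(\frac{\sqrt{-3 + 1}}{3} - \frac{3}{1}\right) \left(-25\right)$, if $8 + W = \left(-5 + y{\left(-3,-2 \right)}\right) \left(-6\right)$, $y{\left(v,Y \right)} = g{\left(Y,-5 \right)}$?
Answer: $3861 - \frac{1300 i \sqrt{2}}{3} \approx 3861.0 - 612.83 i$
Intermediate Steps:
$y{\left(v,Y \right)} = -5$
$W = 52$ ($W = -8 + \left(-5 - 5\right) \left(-6\right) = -8 - -60 = -8 + 60 = 52$)
$-39 + W \left(\frac{\sqrt{-3 + 1}}{3} - \frac{3}{1}\right) \left(-25\right) = -39 + 52 \left(\frac{\sqrt{-3 + 1}}{3} - \frac{3}{1}\right) \left(-25\right) = -39 + 52 \left(\sqrt{-2} \cdot \frac{1}{3} - 3\right) \left(-25\right) = -39 + 52 \left(i \sqrt{2} \cdot \frac{1}{3} - 3\right) \left(-25\right) = -39 + 52 \left(\frac{i \sqrt{2}}{3} - 3\right) \left(-25\right) = -39 + 52 \left(-3 + \frac{i \sqrt{2}}{3}\right) \left(-25\right) = -39 + 52 \left(75 - \frac{25 i \sqrt{2}}{3}\right) = -39 + \left(3900 - \frac{1300 i \sqrt{2}}{3}\right) = 3861 - \frac{1300 i \sqrt{2}}{3}$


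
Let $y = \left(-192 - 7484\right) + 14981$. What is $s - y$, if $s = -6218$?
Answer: $-13523$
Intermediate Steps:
$y = 7305$ ($y = -7676 + 14981 = 7305$)
$s - y = -6218 - 7305 = -13523$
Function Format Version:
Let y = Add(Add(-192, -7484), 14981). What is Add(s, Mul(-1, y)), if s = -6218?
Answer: -13523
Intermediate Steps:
y = 7305 (y = Add(-7676, 14981) = 7305)
Add(s, Mul(-1, y)) = Add(-6218, Mul(-1, 7305)) = Add(-6218, -7305) = -13523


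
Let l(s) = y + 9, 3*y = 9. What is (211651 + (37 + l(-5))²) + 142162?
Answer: 356214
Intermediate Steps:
y = 3 (y = (⅓)*9 = 3)
l(s) = 12 (l(s) = 3 + 9 = 12)
(211651 + (37 + l(-5))²) + 142162 = (211651 + (37 + 12)²) + 142162 = (211651 + 49²) + 142162 = (211651 + 2401) + 142162 = 214052 + 142162 = 356214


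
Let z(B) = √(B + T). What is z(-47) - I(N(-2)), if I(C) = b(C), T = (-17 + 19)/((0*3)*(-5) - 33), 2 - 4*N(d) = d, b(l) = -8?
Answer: 8 + I*√51249/33 ≈ 8.0 + 6.8601*I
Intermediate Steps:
N(d) = ½ - d/4
T = -2/33 (T = 2/(0*(-5) - 33) = 2/(0 - 33) = 2/(-33) = 2*(-1/33) = -2/33 ≈ -0.060606)
z(B) = √(-2/33 + B) (z(B) = √(B - 2/33) = √(-2/33 + B))
I(C) = -8
z(-47) - I(N(-2)) = √(-66 + 1089*(-47))/33 - 1*(-8) = √(-66 - 51183)/33 + 8 = √(-51249)/33 + 8 = (I*√51249)/33 + 8 = I*√51249/33 + 8 = 8 + I*√51249/33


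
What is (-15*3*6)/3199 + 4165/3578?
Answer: 12357775/11446022 ≈ 1.0797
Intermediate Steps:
(-15*3*6)/3199 + 4165/3578 = -45*6*(1/3199) + 4165*(1/3578) = -270*1/3199 + 4165/3578 = -270/3199 + 4165/3578 = 12357775/11446022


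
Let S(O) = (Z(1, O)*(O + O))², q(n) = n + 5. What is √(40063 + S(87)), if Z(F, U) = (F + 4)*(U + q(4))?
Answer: 23*√13186447 ≈ 83520.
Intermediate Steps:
q(n) = 5 + n
Z(F, U) = (4 + F)*(9 + U) (Z(F, U) = (F + 4)*(U + (5 + 4)) = (4 + F)*(U + 9) = (4 + F)*(9 + U))
S(O) = 4*O²*(45 + 5*O)² (S(O) = ((36 + 4*O + 9*1 + 1*O)*(O + O))² = ((36 + 4*O + 9 + O)*(2*O))² = ((45 + 5*O)*(2*O))² = (2*O*(45 + 5*O))² = 4*O²*(45 + 5*O)²)
√(40063 + S(87)) = √(40063 + 100*87²*(9 + 87)²) = √(40063 + 100*7569*96²) = √(40063 + 100*7569*9216) = √(40063 + 6975590400) = √6975630463 = 23*√13186447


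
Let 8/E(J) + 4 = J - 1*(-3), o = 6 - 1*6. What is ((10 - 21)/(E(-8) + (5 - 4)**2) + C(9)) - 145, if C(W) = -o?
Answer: -244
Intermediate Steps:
o = 0 (o = 6 - 6 = 0)
E(J) = 8/(-1 + J) (E(J) = 8/(-4 + (J - 1*(-3))) = 8/(-4 + (J + 3)) = 8/(-4 + (3 + J)) = 8/(-1 + J))
C(W) = 0 (C(W) = -1*0 = 0)
((10 - 21)/(E(-8) + (5 - 4)**2) + C(9)) - 145 = ((10 - 21)/(8/(-1 - 8) + (5 - 4)**2) + 0) - 145 = (-11/(8/(-9) + 1**2) + 0) - 145 = (-11/(8*(-1/9) + 1) + 0) - 145 = (-11/(-8/9 + 1) + 0) - 145 = (-11/1/9 + 0) - 145 = (-11*9 + 0) - 145 = (-99 + 0) - 145 = -99 - 145 = -244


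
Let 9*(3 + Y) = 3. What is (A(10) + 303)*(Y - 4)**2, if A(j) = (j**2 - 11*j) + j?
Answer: 40400/3 ≈ 13467.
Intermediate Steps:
Y = -8/3 (Y = -3 + (1/9)*3 = -3 + 1/3 = -8/3 ≈ -2.6667)
A(j) = j**2 - 10*j
(A(10) + 303)*(Y - 4)**2 = (10*(-10 + 10) + 303)*(-8/3 - 4)**2 = (10*0 + 303)*(-20/3)**2 = (0 + 303)*(400/9) = 303*(400/9) = 40400/3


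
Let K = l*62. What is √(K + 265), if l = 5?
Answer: 5*√23 ≈ 23.979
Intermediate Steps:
K = 310 (K = 5*62 = 310)
√(K + 265) = √(310 + 265) = √575 = 5*√23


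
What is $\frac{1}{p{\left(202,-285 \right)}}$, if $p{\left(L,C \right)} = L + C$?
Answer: $- \frac{1}{83} \approx -0.012048$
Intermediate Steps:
$p{\left(L,C \right)} = C + L$
$\frac{1}{p{\left(202,-285 \right)}} = \frac{1}{-285 + 202} = \frac{1}{-83} = - \frac{1}{83}$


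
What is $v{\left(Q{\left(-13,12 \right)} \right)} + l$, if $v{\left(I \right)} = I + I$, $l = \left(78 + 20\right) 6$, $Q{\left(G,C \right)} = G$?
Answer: $562$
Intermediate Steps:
$l = 588$ ($l = 98 \cdot 6 = 588$)
$v{\left(I \right)} = 2 I$
$v{\left(Q{\left(-13,12 \right)} \right)} + l = 2 \left(-13\right) + 588 = -26 + 588 = 562$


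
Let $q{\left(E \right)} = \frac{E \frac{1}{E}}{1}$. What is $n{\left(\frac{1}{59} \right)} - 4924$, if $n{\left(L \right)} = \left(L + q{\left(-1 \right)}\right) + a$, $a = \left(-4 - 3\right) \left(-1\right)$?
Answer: $- \frac{290043}{59} \approx -4916.0$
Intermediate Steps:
$a = 7$ ($a = \left(-7\right) \left(-1\right) = 7$)
$q{\left(E \right)} = 1$ ($q{\left(E \right)} = 1 \cdot 1 = 1$)
$n{\left(L \right)} = 8 + L$ ($n{\left(L \right)} = \left(L + 1\right) + 7 = \left(1 + L\right) + 7 = 8 + L$)
$n{\left(\frac{1}{59} \right)} - 4924 = \left(8 + \frac{1}{59}\right) - 4924 = \frac{473}{59} - 4924 = - \frac{290043}{59}$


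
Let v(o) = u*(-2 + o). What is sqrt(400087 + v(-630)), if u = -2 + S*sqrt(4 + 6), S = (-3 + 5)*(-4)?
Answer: sqrt(401351 + 5056*sqrt(10)) ≈ 646.02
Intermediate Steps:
S = -8 (S = 2*(-4) = -8)
u = -2 - 8*sqrt(10) (u = -2 - 8*sqrt(4 + 6) = -2 - 8*sqrt(10) ≈ -27.298)
v(o) = (-2 + o)*(-2 - 8*sqrt(10)) (v(o) = (-2 - 8*sqrt(10))*(-2 + o) = (-2 + o)*(-2 - 8*sqrt(10)))
sqrt(400087 + v(-630)) = sqrt(400087 - 2*(1 + 4*sqrt(10))*(-2 - 630)) = sqrt(400087 - 2*(1 + 4*sqrt(10))*(-632)) = sqrt(400087 + (1264 + 5056*sqrt(10))) = sqrt(401351 + 5056*sqrt(10))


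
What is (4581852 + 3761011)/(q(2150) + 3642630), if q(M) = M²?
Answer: 8342863/8265130 ≈ 1.0094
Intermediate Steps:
(4581852 + 3761011)/(q(2150) + 3642630) = (4581852 + 3761011)/(2150² + 3642630) = 8342863/(4622500 + 3642630) = 8342863/8265130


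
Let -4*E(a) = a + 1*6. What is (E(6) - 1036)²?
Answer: 1079521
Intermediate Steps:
E(a) = -3/2 - a/4 (E(a) = -(a + 1*6)/4 = -(a + 6)/4 = -(6 + a)/4 = -3/2 - a/4)
(E(6) - 1036)² = ((-3/2 - ¼*6) - 1036)² = ((-3/2 - 3/2) - 1036)² = (-3 - 1036)² = (-1039)² = 1079521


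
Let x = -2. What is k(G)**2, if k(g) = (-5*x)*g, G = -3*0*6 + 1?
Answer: 100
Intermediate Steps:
G = 1 (G = 0*6 + 1 = 0 + 1 = 1)
k(g) = 10*g (k(g) = (-5*(-2))*g = 10*g)
k(G)**2 = (10*1)**2 = 10**2 = 100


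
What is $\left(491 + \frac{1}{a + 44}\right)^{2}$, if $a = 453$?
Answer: $\frac{59549664784}{247009} \approx 2.4108 \cdot 10^{5}$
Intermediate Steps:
$\left(491 + \frac{1}{a + 44}\right)^{2} = \left(491 + \frac{1}{453 + 44}\right)^{2} = \left(491 + \frac{1}{497}\right)^{2} = \left(\frac{244028}{497}\right)^{2} = \frac{59549664784}{247009}$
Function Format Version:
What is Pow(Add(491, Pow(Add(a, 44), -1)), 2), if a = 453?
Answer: Rational(59549664784, 247009) ≈ 2.4108e+5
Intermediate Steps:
Pow(Add(491, Pow(Add(a, 44), -1)), 2) = Pow(Add(491, Pow(Add(453, 44), -1)), 2) = Pow(Add(491, Pow(497, -1)), 2) = Pow(Add(491, Rational(1, 497)), 2) = Pow(Rational(244028, 497), 2) = Rational(59549664784, 247009)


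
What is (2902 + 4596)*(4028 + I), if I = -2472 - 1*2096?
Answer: -4048920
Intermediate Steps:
I = -4568 (I = -2472 - 2096 = -4568)
(2902 + 4596)*(4028 + I) = (2902 + 4596)*(4028 - 4568) = 7498*(-540) = -4048920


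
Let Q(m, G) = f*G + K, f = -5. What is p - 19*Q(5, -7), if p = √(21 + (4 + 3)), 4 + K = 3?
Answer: -646 + 2*√7 ≈ -640.71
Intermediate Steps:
K = -1 (K = -4 + 3 = -1)
p = 2*√7 (p = √(21 + 7) = √28 = 2*√7 ≈ 5.2915)
Q(m, G) = -1 - 5*G (Q(m, G) = -5*G - 1 = -1 - 5*G)
p - 19*Q(5, -7) = 2*√7 - 19*(-1 - 5*(-7)) = 2*√7 - 19*(-1 + 35) = 2*√7 - 19*34 = 2*√7 - 646 = -646 + 2*√7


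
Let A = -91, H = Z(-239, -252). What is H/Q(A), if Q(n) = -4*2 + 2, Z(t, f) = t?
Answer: 239/6 ≈ 39.833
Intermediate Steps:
H = -239
Q(n) = -6 (Q(n) = -8 + 2 = -6)
H/Q(A) = -239/(-6) = -239*(-1/6) = 239/6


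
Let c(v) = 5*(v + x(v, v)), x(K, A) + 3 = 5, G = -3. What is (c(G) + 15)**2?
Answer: 100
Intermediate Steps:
x(K, A) = 2 (x(K, A) = -3 + 5 = 2)
c(v) = 10 + 5*v (c(v) = 5*(v + 2) = 5*(2 + v) = 10 + 5*v)
(c(G) + 15)**2 = ((10 + 5*(-3)) + 15)**2 = ((10 - 15) + 15)**2 = (-5 + 15)**2 = 10**2 = 100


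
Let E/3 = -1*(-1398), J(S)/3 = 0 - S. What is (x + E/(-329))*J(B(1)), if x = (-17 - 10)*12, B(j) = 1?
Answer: 332370/329 ≈ 1010.2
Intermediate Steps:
x = -324 (x = -27*12 = -324)
J(S) = -3*S (J(S) = 3*(0 - S) = 3*(-S) = -3*S)
E = 4194 (E = 3*(-1*(-1398)) = 3*1398 = 4194)
(x + E/(-329))*J(B(1)) = (-324 + 4194/(-329))*(-3*1) = (-324 + 4194*(-1/329))*(-3) = (-324 - 4194/329)*(-3) = -110790/329*(-3) = 332370/329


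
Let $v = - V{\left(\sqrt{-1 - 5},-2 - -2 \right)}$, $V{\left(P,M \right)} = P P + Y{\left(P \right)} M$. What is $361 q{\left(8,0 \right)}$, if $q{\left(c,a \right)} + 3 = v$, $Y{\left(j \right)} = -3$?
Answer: $1083$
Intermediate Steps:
$V{\left(P,M \right)} = P^{2} - 3 M$ ($V{\left(P,M \right)} = P P - 3 M = P^{2} - 3 M$)
$v = 6$ ($v = - (\left(\sqrt{-1 - 5}\right)^{2} - 3 \left(-2 - -2\right)) = - (\left(\sqrt{-6}\right)^{2} - 3 \left(-2 + 2\right)) = - (\left(i \sqrt{6}\right)^{2} - 0) = - (-6 + 0) = \left(-1\right) \left(-6\right) = 6$)
$q{\left(c,a \right)} = 3$ ($q{\left(c,a \right)} = -3 + 6 = 3$)
$361 q{\left(8,0 \right)} = 361 \cdot 3 = 1083$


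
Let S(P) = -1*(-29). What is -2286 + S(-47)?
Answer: -2257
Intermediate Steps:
S(P) = 29
-2286 + S(-47) = -2286 + 29 = -2257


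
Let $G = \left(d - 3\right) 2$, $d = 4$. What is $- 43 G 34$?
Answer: $-2924$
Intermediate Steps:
$G = 2$ ($G = \left(4 - 3\right) 2 = 1 \cdot 2 = 2$)
$- 43 G 34 = \left(-43\right) 2 \cdot 34 = \left(-86\right) 34 = -2924$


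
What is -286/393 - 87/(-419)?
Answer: -85643/164667 ≈ -0.52010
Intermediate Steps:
-286/393 - 87/(-419) = -286*1/393 - 87*(-1/419) = -286/393 + 87/419 = -85643/164667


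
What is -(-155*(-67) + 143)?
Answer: -10528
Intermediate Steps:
-(-155*(-67) + 143) = -(10385 + 143) = -1*10528 = -10528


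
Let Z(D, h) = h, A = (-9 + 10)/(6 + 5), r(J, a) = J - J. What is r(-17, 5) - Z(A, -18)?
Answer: 18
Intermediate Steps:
r(J, a) = 0
A = 1/11 ≈ 0.090909
r(-17, 5) - Z(A, -18) = 0 - 1*(-18) = 0 + 18 = 18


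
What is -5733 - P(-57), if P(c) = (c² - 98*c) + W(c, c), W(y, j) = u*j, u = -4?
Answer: -14796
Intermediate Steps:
W(y, j) = -4*j
P(c) = c² - 102*c (P(c) = (c² - 98*c) - 4*c = c² - 102*c)
-5733 - P(-57) = -5733 - (-57)*(-102 - 57) = -5733 - (-57)*(-159) = -5733 - 1*9063 = -5733 - 9063 = -14796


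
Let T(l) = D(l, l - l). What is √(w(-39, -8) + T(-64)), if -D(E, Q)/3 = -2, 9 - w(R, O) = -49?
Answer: 8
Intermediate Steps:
w(R, O) = 58 (w(R, O) = 9 - 1*(-49) = 9 + 49 = 58)
D(E, Q) = 6 (D(E, Q) = -3*(-2) = 6)
T(l) = 6
√(w(-39, -8) + T(-64)) = √(58 + 6) = √64 = 8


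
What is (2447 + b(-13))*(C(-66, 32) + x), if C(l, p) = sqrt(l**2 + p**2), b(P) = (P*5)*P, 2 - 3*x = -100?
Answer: 111928 + 6584*sqrt(1345) ≈ 3.5339e+5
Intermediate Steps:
x = 34 (x = 2/3 - 1/3*(-100) = 2/3 + 100/3 = 34)
b(P) = 5*P**2 (b(P) = (5*P)*P = 5*P**2)
(2447 + b(-13))*(C(-66, 32) + x) = (2447 + 5*(-13)**2)*(sqrt((-66)**2 + 32**2) + 34) = (2447 + 5*169)*(sqrt(4356 + 1024) + 34) = (2447 + 845)*(sqrt(5380) + 34) = 3292*(2*sqrt(1345) + 34) = 3292*(34 + 2*sqrt(1345)) = 111928 + 6584*sqrt(1345)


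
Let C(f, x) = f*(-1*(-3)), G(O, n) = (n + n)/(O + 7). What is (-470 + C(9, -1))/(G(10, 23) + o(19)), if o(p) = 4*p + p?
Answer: -7531/1661 ≈ -4.5340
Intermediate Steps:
G(O, n) = 2*n/(7 + O) (G(O, n) = (2*n)/(7 + O) = 2*n/(7 + O))
C(f, x) = 3*f (C(f, x) = f*3 = 3*f)
o(p) = 5*p
(-470 + C(9, -1))/(G(10, 23) + o(19)) = (-470 + 3*9)/(2*23/(7 + 10) + 5*19) = (-470 + 27)/(2*23/17 + 95) = -443/(2*23*(1/17) + 95) = -443/(46/17 + 95) = -443/1661/17 = -443*17/1661 = -7531/1661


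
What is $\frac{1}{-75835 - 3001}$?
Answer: $- \frac{1}{78836} \approx -1.2685 \cdot 10^{-5}$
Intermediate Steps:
$\frac{1}{-75835 - 3001} = \frac{1}{-78836} = - \frac{1}{78836}$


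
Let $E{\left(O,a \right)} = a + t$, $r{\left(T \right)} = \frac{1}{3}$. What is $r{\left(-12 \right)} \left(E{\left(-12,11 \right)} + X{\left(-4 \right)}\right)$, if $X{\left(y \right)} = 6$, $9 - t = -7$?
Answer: $11$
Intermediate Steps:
$r{\left(T \right)} = \frac{1}{3}$
$t = 16$ ($t = 9 - -7 = 9 + 7 = 16$)
$E{\left(O,a \right)} = 16 + a$ ($E{\left(O,a \right)} = a + 16 = 16 + a$)
$r{\left(-12 \right)} \left(E{\left(-12,11 \right)} + X{\left(-4 \right)}\right) = \frac{\left(16 + 11\right) + 6}{3} = \frac{27 + 6}{3} = \frac{1}{3} \cdot 33 = 11$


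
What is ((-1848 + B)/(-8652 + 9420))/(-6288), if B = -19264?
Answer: 2639/603648 ≈ 0.0043718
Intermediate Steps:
((-1848 + B)/(-8652 + 9420))/(-6288) = ((-1848 - 19264)/(-8652 + 9420))/(-6288) = -21112/768*(-1/6288) = -21112*1/768*(-1/6288) = -2639/96*(-1/6288) = 2639/603648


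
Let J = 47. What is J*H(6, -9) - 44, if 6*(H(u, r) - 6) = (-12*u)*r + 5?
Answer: 32119/6 ≈ 5353.2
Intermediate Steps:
H(u, r) = 41/6 - 2*r*u (H(u, r) = 6 + ((-12*u)*r + 5)/6 = 6 + (-12*r*u + 5)/6 = 6 + (5 - 12*r*u)/6 = 6 + (⅚ - 2*r*u) = 41/6 - 2*r*u)
J*H(6, -9) - 44 = 47*(41/6 - 2*(-9)*6) - 44 = 47*(41/6 + 108) - 44 = 47*(689/6) - 44 = 32383/6 - 44 = 32119/6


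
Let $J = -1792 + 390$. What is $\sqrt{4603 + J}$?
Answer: $\sqrt{3201} \approx 56.577$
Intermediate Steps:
$J = -1402$
$\sqrt{4603 + J} = \sqrt{4603 - 1402} = \sqrt{3201}$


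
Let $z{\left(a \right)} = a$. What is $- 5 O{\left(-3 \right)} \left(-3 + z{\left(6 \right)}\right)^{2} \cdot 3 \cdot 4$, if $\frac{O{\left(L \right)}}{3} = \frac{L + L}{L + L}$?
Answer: $-1620$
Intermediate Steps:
$O{\left(L \right)} = 3$ ($O{\left(L \right)} = 3 \frac{L + L}{L + L} = 3 \frac{2 L}{2 L} = 3 \cdot 2 L \frac{1}{2 L} = 3 \cdot 1 = 3$)
$- 5 O{\left(-3 \right)} \left(-3 + z{\left(6 \right)}\right)^{2} \cdot 3 \cdot 4 = - 5 \cdot 3 \left(-3 + 6\right)^{2} \cdot 3 \cdot 4 = - 5 \cdot 3 \cdot 3^{2} \cdot 3 \cdot 4 = - 5 \cdot 3 \cdot 9 \cdot 3 \cdot 4 = - 5 \cdot 27 \cdot 3 \cdot 4 = \left(-5\right) 81 \cdot 4 = \left(-405\right) 4 = -1620$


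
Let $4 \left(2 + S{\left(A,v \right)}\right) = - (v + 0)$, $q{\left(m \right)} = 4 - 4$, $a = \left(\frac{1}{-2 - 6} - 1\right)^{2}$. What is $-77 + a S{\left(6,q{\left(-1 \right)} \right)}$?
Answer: $- \frac{2545}{32} \approx -79.531$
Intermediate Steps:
$a = \frac{81}{64}$ ($a = \left(\frac{1}{-8} - 1\right)^{2} = \left(- \frac{1}{8} - 1\right)^{2} = \left(- \frac{9}{8}\right)^{2} = \frac{81}{64} \approx 1.2656$)
$q{\left(m \right)} = 0$
$S{\left(A,v \right)} = -2 - \frac{v}{4}$ ($S{\left(A,v \right)} = -2 + \frac{\left(-1\right) \left(v + 0\right)}{4} = -2 + \frac{\left(-1\right) v}{4} = -2 - \frac{v}{4}$)
$-77 + a S{\left(6,q{\left(-1 \right)} \right)} = -77 + \frac{81 \left(-2 - 0\right)}{64} = -77 + \frac{81 \left(-2 + 0\right)}{64} = -77 + \frac{81}{64} \left(-2\right) = -77 - \frac{81}{32} = - \frac{2545}{32}$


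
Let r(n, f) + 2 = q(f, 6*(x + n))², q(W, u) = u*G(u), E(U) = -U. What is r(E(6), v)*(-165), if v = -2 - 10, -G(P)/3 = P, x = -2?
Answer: -7882997430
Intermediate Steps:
G(P) = -3*P
v = -12
q(W, u) = -3*u² (q(W, u) = u*(-3*u) = -3*u²)
r(n, f) = -2 + 9*(-12 + 6*n)⁴ (r(n, f) = -2 + (-3*36*(-2 + n)²)² = -2 + (-3*(-12 + 6*n)²)² = -2 + 9*(-12 + 6*n)⁴)
r(E(6), v)*(-165) = (-2 + 11664*(-2 - 1*6)⁴)*(-165) = (-2 + 11664*(-2 - 6)⁴)*(-165) = (-2 + 11664*(-8)⁴)*(-165) = (-2 + 11664*4096)*(-165) = (-2 + 47775744)*(-165) = 47775742*(-165) = -7882997430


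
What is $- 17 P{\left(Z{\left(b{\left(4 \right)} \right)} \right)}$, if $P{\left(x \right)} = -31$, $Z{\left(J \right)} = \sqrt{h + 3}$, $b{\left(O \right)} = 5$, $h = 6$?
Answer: $527$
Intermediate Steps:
$Z{\left(J \right)} = 3$ ($Z{\left(J \right)} = \sqrt{6 + 3} = \sqrt{9} = 3$)
$- 17 P{\left(Z{\left(b{\left(4 \right)} \right)} \right)} = \left(-17\right) \left(-31\right) = 527$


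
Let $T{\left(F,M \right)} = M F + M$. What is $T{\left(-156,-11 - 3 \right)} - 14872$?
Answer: $-12702$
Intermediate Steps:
$T{\left(F,M \right)} = M + F M$ ($T{\left(F,M \right)} = F M + M = M + F M$)
$T{\left(-156,-11 - 3 \right)} - 14872 = \left(-11 - 3\right) \left(1 - 156\right) - 14872 = \left(-11 - 3\right) \left(-155\right) - 14872 = \left(-14\right) \left(-155\right) - 14872 = 2170 - 14872 = -12702$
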